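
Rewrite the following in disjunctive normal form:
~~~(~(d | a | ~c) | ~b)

(d & b) | (a & b) | (~c & b)

~~~(~(d | a | ~c) | ~b)
= ~(~(d | a | ~c) | ~b)   (double negation)
= ~~(d | a | ~c) & ~~b   (De Morgan)
= (d | a | ~c) & ~~b   (double negation)
= (d | a | ~c) & b   (double negation)
= (d & b) | (a & b) | (~c & b)   (distribute & over |)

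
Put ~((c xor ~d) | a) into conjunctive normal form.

(~c | ~d) & (d | c) & ~a

~((c xor ~d) | a)
≡ ~(((c | ~d) & ~(c & ~d)) | a)   [expand xor]
≡ ~((c | ~d) & ~(c & ~d)) & ~a   [De Morgan]
≡ (~(c | ~d) | ~~(c & ~d)) & ~a   [De Morgan]
≡ ((~c & ~~d) | ~~(c & ~d)) & ~a   [De Morgan]
≡ ((~c & d) | ~~(c & ~d)) & ~a   [double negation]
≡ ((~c & d) | (c & ~d)) & ~a   [double negation]
≡ (~c | c) & (~c | ~d) & (d | c) & (d | ~d) & ~a   [distribute | over &]
≡ (~c | ~d) & (d | c) & ~a   [simplify]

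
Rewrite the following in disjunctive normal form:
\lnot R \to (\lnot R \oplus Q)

\lnot R \to (\lnot R \oplus Q)
≡ \lnot \lnot R \lor (\lnot R \oplus Q)
≡ \lnot \lnot R \lor (\lnot R \land \lnot Q) \lor (\lnot \lnot R \land Q)
≡ R \lor (\lnot R \land \lnot Q) \lor (\lnot \lnot R \land Q)
≡ R \lor (\lnot R \land \lnot Q) \lor (R \land Q)
≡ R \lor (\lnot R \land \lnot Q)

R \lor (\lnot R \land \lnot Q)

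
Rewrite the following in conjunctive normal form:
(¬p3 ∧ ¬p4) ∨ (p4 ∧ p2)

(¬p3 ∨ p4) ∧ (¬p3 ∨ p2) ∧ (¬p4 ∨ p2)

(¬p3 ∧ ¬p4) ∨ (p4 ∧ p2)
⇔ (¬p3 ∨ p4) ∧ (¬p3 ∨ p2) ∧ (¬p4 ∨ p4) ∧ (¬p4 ∨ p2)   [distribute ∨ over ∧]
⇔ (¬p3 ∨ p4) ∧ (¬p3 ∨ p2) ∧ (¬p4 ∨ p2)   [simplify]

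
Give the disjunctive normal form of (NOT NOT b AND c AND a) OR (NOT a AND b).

(b AND c AND a) OR (NOT a AND b)

(NOT NOT b AND c AND a) OR (NOT a AND b)
≡ (b AND c AND a) OR (NOT a AND b)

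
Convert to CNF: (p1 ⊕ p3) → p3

(p1 ⊕ p3) → p3
≡ ¬(p1 ⊕ p3) ∨ p3   — eliminate →
≡ ¬((p1 ∨ p3) ∧ ¬(p1 ∧ p3)) ∨ p3   — expand ⊕
≡ ¬(p1 ∨ p3) ∨ ¬¬(p1 ∧ p3) ∨ p3   — De Morgan
≡ (¬p1 ∧ ¬p3) ∨ ¬¬(p1 ∧ p3) ∨ p3   — De Morgan
≡ (¬p1 ∧ ¬p3) ∨ (p1 ∧ p3) ∨ p3   — double negation
≡ (¬p1 ∨ p1 ∨ p3) ∧ (¬p1 ∨ p3 ∨ p3) ∧ (¬p3 ∨ p1 ∨ p3) ∧ (¬p3 ∨ p3 ∨ p3)   — distribute ∨ over ∧
≡ ¬p1 ∨ p3   — simplify

¬p1 ∨ p3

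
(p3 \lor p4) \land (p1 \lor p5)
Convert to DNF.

p3 \land p1 \lor p3 \land p5 \lor p4 \land p1 \lor p4 \land p5

(p3 \lor p4) \land (p1 \lor p5)
≡ p3 \land p1 \lor p3 \land p5 \lor p4 \land p1 \lor p4 \land p5   [distribute \land over \lor]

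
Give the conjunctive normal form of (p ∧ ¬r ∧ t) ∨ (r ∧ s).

(p ∧ ¬r ∧ t) ∨ (r ∧ s)
≡ (p ∨ r) ∧ (p ∨ s) ∧ (¬r ∨ r) ∧ (¬r ∨ s) ∧ (t ∨ r) ∧ (t ∨ s)   (distribute ∨ over ∧)
≡ (p ∨ r) ∧ (p ∨ s) ∧ (¬r ∨ s) ∧ (t ∨ r) ∧ (t ∨ s)   (simplify)

(p ∨ r) ∧ (p ∨ s) ∧ (¬r ∨ s) ∧ (t ∨ r) ∧ (t ∨ s)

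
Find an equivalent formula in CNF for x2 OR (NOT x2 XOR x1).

x2 OR (NOT x2 XOR x1)
≡ x2 OR ((NOT x2 OR x1) AND NOT (NOT x2 AND x1))   (expand XOR)
≡ x2 OR ((NOT x2 OR x1) AND (NOT NOT x2 OR NOT x1))   (De Morgan)
≡ x2 OR ((NOT x2 OR x1) AND (x2 OR NOT x1))   (double negation)
≡ (x2 OR NOT x2 OR x1) AND (x2 OR x2 OR NOT x1)   (distribute OR over AND)
≡ x2 OR NOT x1   (simplify)

x2 OR NOT x1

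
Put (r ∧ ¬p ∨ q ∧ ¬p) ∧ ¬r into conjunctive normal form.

(r ∧ ¬p ∨ q ∧ ¬p) ∧ ¬r
≡ (r ∨ q) ∧ (r ∨ ¬p) ∧ (¬p ∨ q) ∧ (¬p ∨ ¬p) ∧ ¬r   (distribute ∨ over ∧)
≡ (r ∨ q) ∧ ¬p ∧ ¬r   (simplify)

(r ∨ q) ∧ ¬p ∧ ¬r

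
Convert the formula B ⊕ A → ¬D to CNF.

(¬B ∨ A ∨ ¬D) ∧ (¬A ∨ B ∨ ¬D)

B ⊕ A → ¬D
⇔ ¬(B ⊕ A) ∨ ¬D   (eliminate →)
⇔ ¬((B ∨ A) ∧ ¬(B ∧ A)) ∨ ¬D   (expand ⊕)
⇔ ¬(B ∨ A) ∨ ¬¬(B ∧ A) ∨ ¬D   (De Morgan)
⇔ ¬B ∧ ¬A ∨ ¬¬(B ∧ A) ∨ ¬D   (De Morgan)
⇔ ¬B ∧ ¬A ∨ B ∧ A ∨ ¬D   (double negation)
⇔ (¬B ∨ B ∨ ¬D) ∧ (¬B ∨ A ∨ ¬D) ∧ (¬A ∨ B ∨ ¬D) ∧ (¬A ∨ A ∨ ¬D)   (distribute ∨ over ∧)
⇔ (¬B ∨ A ∨ ¬D) ∧ (¬A ∨ B ∨ ¬D)   (simplify)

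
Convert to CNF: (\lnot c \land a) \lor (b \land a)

(\lnot c \lor b) \land a

(\lnot c \land a) \lor (b \land a)
= (\lnot c \lor b) \land (\lnot c \lor a) \land (a \lor b) \land (a \lor a)   [distribute \lor over \land]
= (\lnot c \lor b) \land a   [simplify]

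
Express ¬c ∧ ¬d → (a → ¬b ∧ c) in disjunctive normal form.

c ∨ d ∨ ¬a

¬c ∧ ¬d → (a → ¬b ∧ c)
≡ ¬(¬c ∧ ¬d) ∨ (a → ¬b ∧ c)
≡ ¬(¬c ∧ ¬d) ∨ ¬a ∨ ¬b ∧ c
≡ ¬¬c ∨ ¬¬d ∨ ¬a ∨ ¬b ∧ c
≡ c ∨ ¬¬d ∨ ¬a ∨ ¬b ∧ c
≡ c ∨ d ∨ ¬a ∨ ¬b ∧ c
≡ c ∨ d ∨ ¬a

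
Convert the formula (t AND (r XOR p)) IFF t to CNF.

(NOT t OR r OR p) AND (NOT t OR NOT r OR NOT p)

(t AND (r XOR p)) IFF t
⇔ ((t AND (r XOR p)) IMPLIES t) AND (t IMPLIES (t AND (r XOR p)))   [eliminate IFF]
⇔ (NOT (t AND (r XOR p)) OR t) AND (t IMPLIES (t AND (r XOR p)))   [eliminate IMPLIES]
⇔ (NOT (t AND (r OR p) AND NOT (r AND p)) OR t) AND (t IMPLIES (t AND (r XOR p)))   [expand XOR]
⇔ (NOT (t AND (r OR p) AND NOT (r AND p)) OR t) AND (NOT t OR (t AND (r XOR p)))   [eliminate IMPLIES]
⇔ (NOT (t AND (r OR p) AND NOT (r AND p)) OR t) AND (NOT t OR (t AND (r OR p) AND NOT (r AND p)))   [expand XOR]
⇔ (NOT t OR NOT (r OR p) OR NOT NOT (r AND p) OR t) AND (NOT t OR (t AND (r OR p) AND NOT (r AND p)))   [De Morgan]
⇔ (NOT t OR (NOT r AND NOT p) OR NOT NOT (r AND p) OR t) AND (NOT t OR (t AND (r OR p) AND NOT (r AND p)))   [De Morgan]
⇔ (NOT t OR (NOT r AND NOT p) OR (r AND p) OR t) AND (NOT t OR (t AND (r OR p) AND NOT (r AND p)))   [double negation]
⇔ (NOT t OR (NOT r AND NOT p) OR (r AND p) OR t) AND (NOT t OR (t AND (r OR p) AND (NOT r OR NOT p)))   [De Morgan]
⇔ (NOT t OR NOT r OR r OR t) AND (NOT t OR NOT r OR p OR t) AND (NOT t OR NOT p OR r OR t) AND (NOT t OR NOT p OR p OR t) AND (NOT t OR t) AND (NOT t OR r OR p) AND (NOT t OR NOT r OR NOT p)   [distribute OR over AND]
⇔ (NOT t OR r OR p) AND (NOT t OR NOT r OR NOT p)   [simplify]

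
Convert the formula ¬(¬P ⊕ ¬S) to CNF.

(P ∨ ¬S) ∧ (S ∨ ¬P)

¬(¬P ⊕ ¬S)
⇔ ¬((¬P ∨ ¬S) ∧ ¬(¬P ∧ ¬S))   — expand ⊕
⇔ ¬(¬P ∨ ¬S) ∨ ¬¬(¬P ∧ ¬S)   — De Morgan
⇔ (¬¬P ∧ ¬¬S) ∨ ¬¬(¬P ∧ ¬S)   — De Morgan
⇔ (P ∧ ¬¬S) ∨ ¬¬(¬P ∧ ¬S)   — double negation
⇔ (P ∧ S) ∨ ¬¬(¬P ∧ ¬S)   — double negation
⇔ (P ∧ S) ∨ (¬P ∧ ¬S)   — double negation
⇔ (P ∨ ¬P) ∧ (P ∨ ¬S) ∧ (S ∨ ¬P) ∧ (S ∨ ¬S)   — distribute ∨ over ∧
⇔ (P ∨ ¬S) ∧ (S ∨ ¬P)   — simplify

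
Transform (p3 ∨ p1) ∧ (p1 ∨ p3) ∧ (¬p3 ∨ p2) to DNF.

(p3 ∧ p2) ∨ (p1 ∧ ¬p3) ∨ (p1 ∧ p2)

(p3 ∨ p1) ∧ (p1 ∨ p3) ∧ (¬p3 ∨ p2)
⇔ (p3 ∧ p1 ∧ ¬p3) ∨ (p3 ∧ p1 ∧ p2) ∨ (p3 ∧ p3 ∧ ¬p3) ∨ (p3 ∧ p3 ∧ p2) ∨ (p1 ∧ p1 ∧ ¬p3) ∨ (p1 ∧ p1 ∧ p2) ∨ (p1 ∧ p3 ∧ ¬p3) ∨ (p1 ∧ p3 ∧ p2)   [distribute ∧ over ∨]
⇔ (p3 ∧ p2) ∨ (p1 ∧ ¬p3) ∨ (p1 ∧ p2)   [simplify]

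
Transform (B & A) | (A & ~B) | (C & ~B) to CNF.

(B & A) | (A & ~B) | (C & ~B)
= (B | A | C) & (B | A | ~B) & (B | ~B | C) & (B | ~B | ~B) & (A | A | C) & (A | A | ~B) & (A | ~B | C) & (A | ~B | ~B)   [distribute | over &]
= (A | C) & (A | ~B)   [simplify]

(A | C) & (A | ~B)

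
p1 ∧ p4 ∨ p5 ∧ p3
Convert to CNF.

p1 ∧ p4 ∨ p5 ∧ p3
≡ (p1 ∨ p5) ∧ (p1 ∨ p3) ∧ (p4 ∨ p5) ∧ (p4 ∨ p3)   [distribute ∨ over ∧]

(p1 ∨ p5) ∧ (p1 ∨ p3) ∧ (p4 ∨ p5) ∧ (p4 ∨ p3)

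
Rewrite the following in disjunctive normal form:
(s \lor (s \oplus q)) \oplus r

(s \land \lnot r) \lor (\lnot s \land q \land \lnot r) \lor (\lnot s \land \lnot q \land r)

(s \lor (s \oplus q)) \oplus r
≡ ((s \lor (s \oplus q)) \land \lnot r) \lor (\lnot (s \lor (s \oplus q)) \land r)   [expand \oplus]
≡ ((s \lor (s \land \lnot q) \lor (\lnot s \land q)) \land \lnot r) \lor (\lnot (s \lor (s \oplus q)) \land r)   [expand \oplus]
≡ ((s \lor (s \land \lnot q) \lor (\lnot s \land q)) \land \lnot r) \lor (\lnot (s \lor (s \land \lnot q) \lor (\lnot s \land q)) \land r)   [expand \oplus]
≡ ((s \lor (s \land \lnot q) \lor (\lnot s \land q)) \land \lnot r) \lor (\lnot s \land \lnot (s \land \lnot q) \land \lnot (\lnot s \land q) \land r)   [De Morgan]
≡ ((s \lor (s \land \lnot q) \lor (\lnot s \land q)) \land \lnot r) \lor (\lnot s \land (\lnot s \lor \lnot \lnot q) \land \lnot (\lnot s \land q) \land r)   [De Morgan]
≡ ((s \lor (s \land \lnot q) \lor (\lnot s \land q)) \land \lnot r) \lor (\lnot s \land (\lnot s \lor q) \land \lnot (\lnot s \land q) \land r)   [double negation]
≡ ((s \lor (s \land \lnot q) \lor (\lnot s \land q)) \land \lnot r) \lor (\lnot s \land (\lnot s \lor q) \land (\lnot \lnot s \lor \lnot q) \land r)   [De Morgan]
≡ ((s \lor (s \land \lnot q) \lor (\lnot s \land q)) \land \lnot r) \lor (\lnot s \land (\lnot s \lor q) \land (s \lor \lnot q) \land r)   [double negation]
≡ (s \land \lnot r) \lor (s \land \lnot q \land \lnot r) \lor (\lnot s \land q \land \lnot r) \lor (\lnot s \land \lnot s \land s \land r) \lor (\lnot s \land \lnot s \land \lnot q \land r) \lor (\lnot s \land q \land s \land r) \lor (\lnot s \land q \land \lnot q \land r)   [distribute \land over \lor]
≡ (s \land \lnot r) \lor (\lnot s \land q \land \lnot r) \lor (\lnot s \land \lnot q \land r)   [simplify]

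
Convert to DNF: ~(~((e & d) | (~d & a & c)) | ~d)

~(~((e & d) | (~d & a & c)) | ~d)
≡ ~~((e & d) | (~d & a & c)) & ~~d   — De Morgan
≡ ((e & d) | (~d & a & c)) & ~~d   — double negation
≡ ((e & d) | (~d & a & c)) & d   — double negation
≡ (e & d & d) | (~d & a & c & d)   — distribute & over |
≡ e & d   — simplify

e & d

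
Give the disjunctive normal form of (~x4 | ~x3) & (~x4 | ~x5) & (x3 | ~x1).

(~x4 & x3) | (~x4 & ~x1) | (~x3 & ~x5 & ~x1)

(~x4 | ~x3) & (~x4 | ~x5) & (x3 | ~x1)
≡ (~x4 & ~x4 & x3) | (~x4 & ~x4 & ~x1) | (~x4 & ~x5 & x3) | (~x4 & ~x5 & ~x1) | (~x3 & ~x4 & x3) | (~x3 & ~x4 & ~x1) | (~x3 & ~x5 & x3) | (~x3 & ~x5 & ~x1)   [distribute & over |]
≡ (~x4 & x3) | (~x4 & ~x1) | (~x3 & ~x5 & ~x1)   [simplify]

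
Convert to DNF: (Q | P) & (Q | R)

Q | (P & R)

(Q | P) & (Q | R)
≡ (Q & Q) | (Q & R) | (P & Q) | (P & R)   (distribute & over |)
≡ Q | (P & R)   (simplify)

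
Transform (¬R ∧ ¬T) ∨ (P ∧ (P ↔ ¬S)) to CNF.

(¬R ∧ ¬T) ∨ (P ∧ (P ↔ ¬S))
⇔ (¬R ∧ ¬T) ∨ (P ∧ (P → ¬S) ∧ (¬S → P))   — eliminate ↔
⇔ (¬R ∧ ¬T) ∨ (P ∧ (¬P ∨ ¬S) ∧ (¬S → P))   — eliminate →
⇔ (¬R ∧ ¬T) ∨ (P ∧ (¬P ∨ ¬S) ∧ (¬¬S ∨ P))   — eliminate →
⇔ (¬R ∧ ¬T) ∨ (P ∧ (¬P ∨ ¬S) ∧ (S ∨ P))   — double negation
⇔ (¬R ∨ P) ∧ (¬R ∨ ¬P ∨ ¬S) ∧ (¬R ∨ S ∨ P) ∧ (¬T ∨ P) ∧ (¬T ∨ ¬P ∨ ¬S) ∧ (¬T ∨ S ∨ P)   — distribute ∨ over ∧
⇔ (¬R ∨ P) ∧ (¬R ∨ ¬P ∨ ¬S) ∧ (¬T ∨ P) ∧ (¬T ∨ ¬P ∨ ¬S)   — simplify

(¬R ∨ P) ∧ (¬R ∨ ¬P ∨ ¬S) ∧ (¬T ∨ P) ∧ (¬T ∨ ¬P ∨ ¬S)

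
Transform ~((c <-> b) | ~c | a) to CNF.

~((c <-> b) | ~c | a)
= ~(((c -> b) & (b -> c)) | ~c | a)
= ~(((~c | b) & (b -> c)) | ~c | a)
= ~(((~c | b) & (~b | c)) | ~c | a)
= ~((~c | b) & (~b | c)) & ~~c & ~a
= (~(~c | b) | ~(~b | c)) & ~~c & ~a
= ((~~c & ~b) | ~(~b | c)) & ~~c & ~a
= ((c & ~b) | ~(~b | c)) & ~~c & ~a
= ((c & ~b) | (~~b & ~c)) & ~~c & ~a
= ((c & ~b) | (b & ~c)) & ~~c & ~a
= ((c & ~b) | (b & ~c)) & c & ~a
= (c | b) & (c | ~c) & (~b | b) & (~b | ~c) & c & ~a
= (~b | ~c) & c & ~a

(~b | ~c) & c & ~a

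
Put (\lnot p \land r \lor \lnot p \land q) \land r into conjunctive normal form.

(\lnot p \land r \lor \lnot p \land q) \land r
≡ (\lnot p \lor \lnot p) \land (\lnot p \lor q) \land (r \lor \lnot p) \land (r \lor q) \land r   (distribute \lor over \land)
≡ \lnot p \land r   (simplify)

\lnot p \land r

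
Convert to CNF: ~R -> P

~R -> P
⇔ ~~R | P   [eliminate ->]
⇔ R | P   [double negation]

R | P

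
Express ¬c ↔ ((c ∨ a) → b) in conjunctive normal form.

(c ∨ ¬a ∨ b) ∧ (¬b ∨ ¬c)

¬c ↔ ((c ∨ a) → b)
≡ (¬c → ((c ∨ a) → b)) ∧ (((c ∨ a) → b) → ¬c)   (eliminate ↔)
≡ (¬¬c ∨ ((c ∨ a) → b)) ∧ (((c ∨ a) → b) → ¬c)   (eliminate →)
≡ (¬¬c ∨ ¬(c ∨ a) ∨ b) ∧ (((c ∨ a) → b) → ¬c)   (eliminate →)
≡ (¬¬c ∨ ¬(c ∨ a) ∨ b) ∧ (¬((c ∨ a) → b) ∨ ¬c)   (eliminate →)
≡ (¬¬c ∨ ¬(c ∨ a) ∨ b) ∧ (¬(¬(c ∨ a) ∨ b) ∨ ¬c)   (eliminate →)
≡ (c ∨ ¬(c ∨ a) ∨ b) ∧ (¬(¬(c ∨ a) ∨ b) ∨ ¬c)   (double negation)
≡ (c ∨ (¬c ∧ ¬a) ∨ b) ∧ (¬(¬(c ∨ a) ∨ b) ∨ ¬c)   (De Morgan)
≡ (c ∨ (¬c ∧ ¬a) ∨ b) ∧ ((¬¬(c ∨ a) ∧ ¬b) ∨ ¬c)   (De Morgan)
≡ (c ∨ (¬c ∧ ¬a) ∨ b) ∧ (((c ∨ a) ∧ ¬b) ∨ ¬c)   (double negation)
≡ (c ∨ ¬c ∨ b) ∧ (c ∨ ¬a ∨ b) ∧ (c ∨ a ∨ ¬c) ∧ (¬b ∨ ¬c)   (distribute ∨ over ∧)
≡ (c ∨ ¬a ∨ b) ∧ (¬b ∨ ¬c)   (simplify)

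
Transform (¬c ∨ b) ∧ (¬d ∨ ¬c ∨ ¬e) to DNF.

(¬c ∨ b) ∧ (¬d ∨ ¬c ∨ ¬e)
≡ (¬c ∧ ¬d) ∨ (¬c ∧ ¬c) ∨ (¬c ∧ ¬e) ∨ (b ∧ ¬d) ∨ (b ∧ ¬c) ∨ (b ∧ ¬e)   [distribute ∧ over ∨]
≡ ¬c ∨ (b ∧ ¬d) ∨ (b ∧ ¬e)   [simplify]

¬c ∨ (b ∧ ¬d) ∨ (b ∧ ¬e)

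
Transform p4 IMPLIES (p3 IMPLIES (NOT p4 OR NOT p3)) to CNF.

p4 IMPLIES (p3 IMPLIES (NOT p4 OR NOT p3))
⇔ NOT p4 OR (p3 IMPLIES (NOT p4 OR NOT p3))   — eliminate IMPLIES
⇔ NOT p4 OR NOT p3 OR NOT p4 OR NOT p3   — eliminate IMPLIES
⇔ NOT p4 OR NOT p3   — simplify

NOT p4 OR NOT p3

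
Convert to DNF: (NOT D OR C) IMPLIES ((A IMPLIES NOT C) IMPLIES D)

(A AND C) OR D

(NOT D OR C) IMPLIES ((A IMPLIES NOT C) IMPLIES D)
= NOT (NOT D OR C) OR ((A IMPLIES NOT C) IMPLIES D)   [eliminate IMPLIES]
= NOT (NOT D OR C) OR NOT (A IMPLIES NOT C) OR D   [eliminate IMPLIES]
= NOT (NOT D OR C) OR NOT (NOT A OR NOT C) OR D   [eliminate IMPLIES]
= (NOT NOT D AND NOT C) OR NOT (NOT A OR NOT C) OR D   [De Morgan]
= (D AND NOT C) OR NOT (NOT A OR NOT C) OR D   [double negation]
= (D AND NOT C) OR (NOT NOT A AND NOT NOT C) OR D   [De Morgan]
= (D AND NOT C) OR (A AND NOT NOT C) OR D   [double negation]
= (D AND NOT C) OR (A AND C) OR D   [double negation]
= (A AND C) OR D   [simplify]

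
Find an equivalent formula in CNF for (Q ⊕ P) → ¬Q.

(Q ⊕ P) → ¬Q
≡ ¬(Q ⊕ P) ∨ ¬Q
≡ ¬((Q ∨ P) ∧ ¬(Q ∧ P)) ∨ ¬Q
≡ ¬(Q ∨ P) ∨ ¬¬(Q ∧ P) ∨ ¬Q
≡ (¬Q ∧ ¬P) ∨ ¬¬(Q ∧ P) ∨ ¬Q
≡ (¬Q ∧ ¬P) ∨ (Q ∧ P) ∨ ¬Q
≡ (¬Q ∨ Q ∨ ¬Q) ∧ (¬Q ∨ P ∨ ¬Q) ∧ (¬P ∨ Q ∨ ¬Q) ∧ (¬P ∨ P ∨ ¬Q)
≡ ¬Q ∨ P

¬Q ∨ P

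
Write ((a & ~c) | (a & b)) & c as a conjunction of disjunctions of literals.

((a & ~c) | (a & b)) & c
≡ (a | a) & (a | b) & (~c | a) & (~c | b) & c
≡ a & (~c | b) & c

a & (~c | b) & c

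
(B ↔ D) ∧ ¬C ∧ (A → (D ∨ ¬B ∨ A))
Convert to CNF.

(¬B ∨ D) ∧ (¬D ∨ B) ∧ ¬C

(B ↔ D) ∧ ¬C ∧ (A → (D ∨ ¬B ∨ A))
= (B → D) ∧ (D → B) ∧ ¬C ∧ (A → (D ∨ ¬B ∨ A))
= (¬B ∨ D) ∧ (D → B) ∧ ¬C ∧ (A → (D ∨ ¬B ∨ A))
= (¬B ∨ D) ∧ (¬D ∨ B) ∧ ¬C ∧ (A → (D ∨ ¬B ∨ A))
= (¬B ∨ D) ∧ (¬D ∨ B) ∧ ¬C ∧ (¬A ∨ D ∨ ¬B ∨ A)
= (¬B ∨ D) ∧ (¬D ∨ B) ∧ ¬C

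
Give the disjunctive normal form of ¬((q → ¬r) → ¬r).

¬((q → ¬r) → ¬r)
= ¬(¬(q → ¬r) ∨ ¬r)   [eliminate →]
= ¬(¬(¬q ∨ ¬r) ∨ ¬r)   [eliminate →]
= ¬¬(¬q ∨ ¬r) ∧ ¬¬r   [De Morgan]
= (¬q ∨ ¬r) ∧ ¬¬r   [double negation]
= (¬q ∨ ¬r) ∧ r   [double negation]
= (¬q ∧ r) ∨ (¬r ∧ r)   [distribute ∧ over ∨]
= ¬q ∧ r   [simplify]

¬q ∧ r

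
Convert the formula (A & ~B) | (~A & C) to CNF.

(A | C) & (~B | ~A) & (~B | C)

(A & ~B) | (~A & C)
≡ (A | ~A) & (A | C) & (~B | ~A) & (~B | C)   [distribute | over &]
≡ (A | C) & (~B | ~A) & (~B | C)   [simplify]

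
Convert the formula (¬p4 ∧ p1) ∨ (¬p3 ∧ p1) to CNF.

(¬p4 ∨ ¬p3) ∧ p1

(¬p4 ∧ p1) ∨ (¬p3 ∧ p1)
≡ (¬p4 ∨ ¬p3) ∧ (¬p4 ∨ p1) ∧ (p1 ∨ ¬p3) ∧ (p1 ∨ p1)   — distribute ∨ over ∧
≡ (¬p4 ∨ ¬p3) ∧ p1   — simplify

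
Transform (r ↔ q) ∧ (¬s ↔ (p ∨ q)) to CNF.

(¬r ∨ q) ∧ (¬q ∨ r) ∧ (s ∨ p ∨ q) ∧ (¬p ∨ ¬s) ∧ (¬q ∨ ¬s)

(r ↔ q) ∧ (¬s ↔ (p ∨ q))
≡ (r → q) ∧ (q → r) ∧ (¬s ↔ (p ∨ q))   [eliminate ↔]
≡ (¬r ∨ q) ∧ (q → r) ∧ (¬s ↔ (p ∨ q))   [eliminate →]
≡ (¬r ∨ q) ∧ (¬q ∨ r) ∧ (¬s ↔ (p ∨ q))   [eliminate →]
≡ (¬r ∨ q) ∧ (¬q ∨ r) ∧ (¬s → (p ∨ q)) ∧ ((p ∨ q) → ¬s)   [eliminate ↔]
≡ (¬r ∨ q) ∧ (¬q ∨ r) ∧ (¬¬s ∨ p ∨ q) ∧ ((p ∨ q) → ¬s)   [eliminate →]
≡ (¬r ∨ q) ∧ (¬q ∨ r) ∧ (¬¬s ∨ p ∨ q) ∧ (¬(p ∨ q) ∨ ¬s)   [eliminate →]
≡ (¬r ∨ q) ∧ (¬q ∨ r) ∧ (s ∨ p ∨ q) ∧ (¬(p ∨ q) ∨ ¬s)   [double negation]
≡ (¬r ∨ q) ∧ (¬q ∨ r) ∧ (s ∨ p ∨ q) ∧ ((¬p ∧ ¬q) ∨ ¬s)   [De Morgan]
≡ (¬r ∨ q) ∧ (¬q ∨ r) ∧ (s ∨ p ∨ q) ∧ (¬p ∨ ¬s) ∧ (¬q ∨ ¬s)   [distribute ∨ over ∧]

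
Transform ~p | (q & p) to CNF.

~p | q

~p | (q & p)
≡ (~p | q) & (~p | p)   [distribute | over &]
≡ ~p | q   [simplify]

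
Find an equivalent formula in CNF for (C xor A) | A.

C | A

(C xor A) | A
= ((C | A) & ~(C & A)) | A   (expand xor)
= ((C | A) & (~C | ~A)) | A   (De Morgan)
= (C | A | A) & (~C | ~A | A)   (distribute | over &)
= C | A   (simplify)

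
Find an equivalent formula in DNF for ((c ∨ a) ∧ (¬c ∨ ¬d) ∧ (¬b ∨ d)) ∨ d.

((c ∨ a) ∧ (¬c ∨ ¬d) ∧ (¬b ∨ d)) ∨ d
= (c ∧ ¬c ∧ ¬b) ∨ (c ∧ ¬c ∧ d) ∨ (c ∧ ¬d ∧ ¬b) ∨ (c ∧ ¬d ∧ d) ∨ (a ∧ ¬c ∧ ¬b) ∨ (a ∧ ¬c ∧ d) ∨ (a ∧ ¬d ∧ ¬b) ∨ (a ∧ ¬d ∧ d) ∨ d
= (c ∧ ¬d ∧ ¬b) ∨ (a ∧ ¬c ∧ ¬b) ∨ (a ∧ ¬d ∧ ¬b) ∨ d

(c ∧ ¬d ∧ ¬b) ∨ (a ∧ ¬c ∧ ¬b) ∨ (a ∧ ¬d ∧ ¬b) ∨ d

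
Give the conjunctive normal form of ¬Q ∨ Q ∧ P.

¬Q ∨ Q ∧ P
≡ (¬Q ∨ Q) ∧ (¬Q ∨ P)   [distribute ∨ over ∧]
≡ ¬Q ∨ P   [simplify]

¬Q ∨ P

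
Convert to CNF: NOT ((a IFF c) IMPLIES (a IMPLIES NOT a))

(NOT a OR c) AND a

NOT ((a IFF c) IMPLIES (a IMPLIES NOT a))
⇔ NOT (NOT (a IFF c) OR (a IMPLIES NOT a))   [eliminate IMPLIES]
⇔ NOT (NOT ((a IMPLIES c) AND (c IMPLIES a)) OR (a IMPLIES NOT a))   [eliminate IFF]
⇔ NOT (NOT ((NOT a OR c) AND (c IMPLIES a)) OR (a IMPLIES NOT a))   [eliminate IMPLIES]
⇔ NOT (NOT ((NOT a OR c) AND (NOT c OR a)) OR (a IMPLIES NOT a))   [eliminate IMPLIES]
⇔ NOT (NOT ((NOT a OR c) AND (NOT c OR a)) OR NOT a OR NOT a)   [eliminate IMPLIES]
⇔ NOT NOT ((NOT a OR c) AND (NOT c OR a)) AND NOT NOT a AND NOT NOT a   [De Morgan]
⇔ (NOT a OR c) AND (NOT c OR a) AND NOT NOT a AND NOT NOT a   [double negation]
⇔ (NOT a OR c) AND (NOT c OR a) AND a AND NOT NOT a   [double negation]
⇔ (NOT a OR c) AND (NOT c OR a) AND a AND a   [double negation]
⇔ (NOT a OR c) AND a   [simplify]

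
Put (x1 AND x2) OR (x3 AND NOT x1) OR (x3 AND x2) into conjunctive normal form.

(x1 AND x2) OR (x3 AND NOT x1) OR (x3 AND x2)
= (x1 OR x3 OR x3) AND (x1 OR x3 OR x2) AND (x1 OR NOT x1 OR x3) AND (x1 OR NOT x1 OR x2) AND (x2 OR x3 OR x3) AND (x2 OR x3 OR x2) AND (x2 OR NOT x1 OR x3) AND (x2 OR NOT x1 OR x2)   [distribute OR over AND]
= (x1 OR x3) AND (x2 OR x3) AND (x2 OR NOT x1)   [simplify]

(x1 OR x3) AND (x2 OR x3) AND (x2 OR NOT x1)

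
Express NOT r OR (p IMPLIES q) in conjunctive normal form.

NOT r OR NOT p OR q

NOT r OR (p IMPLIES q)
≡ NOT r OR NOT p OR q   — eliminate IMPLIES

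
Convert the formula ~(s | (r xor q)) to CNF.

~s & (~r | q) & (~q | r)

~(s | (r xor q))
⇔ ~(s | ((r | q) & ~(r & q)))
⇔ ~s & ~((r | q) & ~(r & q))
⇔ ~s & (~(r | q) | ~~(r & q))
⇔ ~s & ((~r & ~q) | ~~(r & q))
⇔ ~s & ((~r & ~q) | (r & q))
⇔ ~s & (~r | r) & (~r | q) & (~q | r) & (~q | q)
⇔ ~s & (~r | q) & (~q | r)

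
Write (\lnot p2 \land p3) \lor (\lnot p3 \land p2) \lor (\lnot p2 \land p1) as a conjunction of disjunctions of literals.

(\lnot p2 \lor \lnot p3) \land (p3 \lor p2 \lor p1)

(\lnot p2 \land p3) \lor (\lnot p3 \land p2) \lor (\lnot p2 \land p1)
⇔ (\lnot p2 \lor \lnot p3 \lor \lnot p2) \land (\lnot p2 \lor \lnot p3 \lor p1) \land (\lnot p2 \lor p2 \lor \lnot p2) \land (\lnot p2 \lor p2 \lor p1) \land (p3 \lor \lnot p3 \lor \lnot p2) \land (p3 \lor \lnot p3 \lor p1) \land (p3 \lor p2 \lor \lnot p2) \land (p3 \lor p2 \lor p1)   [distribute \lor over \land]
⇔ (\lnot p2 \lor \lnot p3) \land (p3 \lor p2 \lor p1)   [simplify]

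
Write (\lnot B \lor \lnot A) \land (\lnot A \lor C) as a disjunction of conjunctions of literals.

(\lnot B \lor \lnot A) \land (\lnot A \lor C)
= (\lnot B \land \lnot A) \lor (\lnot B \land C) \lor (\lnot A \land \lnot A) \lor (\lnot A \land C)   [distribute \land over \lor]
= (\lnot B \land C) \lor \lnot A   [simplify]

(\lnot B \land C) \lor \lnot A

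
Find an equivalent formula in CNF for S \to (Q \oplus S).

\lnot S \lor \lnot Q

S \to (Q \oplus S)
≡ \lnot S \lor (Q \oplus S)   — eliminate \to
≡ \lnot S \lor ((Q \lor S) \land \lnot (Q \land S))   — expand \oplus
≡ \lnot S \lor ((Q \lor S) \land (\lnot Q \lor \lnot S))   — De Morgan
≡ (\lnot S \lor Q \lor S) \land (\lnot S \lor \lnot Q \lor \lnot S)   — distribute \lor over \land
≡ \lnot S \lor \lnot Q   — simplify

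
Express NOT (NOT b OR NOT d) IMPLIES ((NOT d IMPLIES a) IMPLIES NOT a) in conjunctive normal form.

NOT b OR NOT d OR NOT a

NOT (NOT b OR NOT d) IMPLIES ((NOT d IMPLIES a) IMPLIES NOT a)
= NOT NOT (NOT b OR NOT d) OR ((NOT d IMPLIES a) IMPLIES NOT a)
= NOT NOT (NOT b OR NOT d) OR NOT (NOT d IMPLIES a) OR NOT a
= NOT NOT (NOT b OR NOT d) OR NOT (NOT NOT d OR a) OR NOT a
= NOT b OR NOT d OR NOT (NOT NOT d OR a) OR NOT a
= NOT b OR NOT d OR (NOT NOT NOT d AND NOT a) OR NOT a
= NOT b OR NOT d OR (NOT d AND NOT a) OR NOT a
= (NOT b OR NOT d OR NOT d OR NOT a) AND (NOT b OR NOT d OR NOT a OR NOT a)
= NOT b OR NOT d OR NOT a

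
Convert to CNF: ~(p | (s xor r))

~(p | (s xor r))
≡ ~(p | ((s | r) & ~(s & r)))   [expand xor]
≡ ~p & ~((s | r) & ~(s & r))   [De Morgan]
≡ ~p & (~(s | r) | ~~(s & r))   [De Morgan]
≡ ~p & ((~s & ~r) | ~~(s & r))   [De Morgan]
≡ ~p & ((~s & ~r) | (s & r))   [double negation]
≡ ~p & (~s | s) & (~s | r) & (~r | s) & (~r | r)   [distribute | over &]
≡ ~p & (~s | r) & (~r | s)   [simplify]

~p & (~s | r) & (~r | s)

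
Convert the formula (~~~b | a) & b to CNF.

(~b | a) & b

(~~~b | a) & b
= (~b | a) & b   [double negation]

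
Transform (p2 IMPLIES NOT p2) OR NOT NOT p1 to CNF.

(p2 IMPLIES NOT p2) OR NOT NOT p1
⇔ NOT p2 OR NOT p2 OR NOT NOT p1   (eliminate IMPLIES)
⇔ NOT p2 OR NOT p2 OR p1   (double negation)
⇔ NOT p2 OR p1   (simplify)

NOT p2 OR p1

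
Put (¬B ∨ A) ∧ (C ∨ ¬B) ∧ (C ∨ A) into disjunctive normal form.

(¬B ∨ A) ∧ (C ∨ ¬B) ∧ (C ∨ A)
≡ (¬B ∧ C ∧ C) ∨ (¬B ∧ C ∧ A) ∨ (¬B ∧ ¬B ∧ C) ∨ (¬B ∧ ¬B ∧ A) ∨ (A ∧ C ∧ C) ∨ (A ∧ C ∧ A) ∨ (A ∧ ¬B ∧ C) ∨ (A ∧ ¬B ∧ A)
≡ (¬B ∧ C) ∨ (¬B ∧ A) ∨ (A ∧ C)

(¬B ∧ C) ∨ (¬B ∧ A) ∨ (A ∧ C)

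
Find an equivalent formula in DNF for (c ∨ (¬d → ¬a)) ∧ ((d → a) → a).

c ∧ a ∨ d ∧ ¬a ∨ d ∧ a

(c ∨ (¬d → ¬a)) ∧ ((d → a) → a)
≡ (c ∨ ¬¬d ∨ ¬a) ∧ ((d → a) → a)   [eliminate →]
≡ (c ∨ ¬¬d ∨ ¬a) ∧ (¬(d → a) ∨ a)   [eliminate →]
≡ (c ∨ ¬¬d ∨ ¬a) ∧ (¬(¬d ∨ a) ∨ a)   [eliminate →]
≡ (c ∨ d ∨ ¬a) ∧ (¬(¬d ∨ a) ∨ a)   [double negation]
≡ (c ∨ d ∨ ¬a) ∧ (¬¬d ∧ ¬a ∨ a)   [De Morgan]
≡ (c ∨ d ∨ ¬a) ∧ (d ∧ ¬a ∨ a)   [double negation]
≡ c ∧ d ∧ ¬a ∨ c ∧ a ∨ d ∧ d ∧ ¬a ∨ d ∧ a ∨ ¬a ∧ d ∧ ¬a ∨ ¬a ∧ a   [distribute ∧ over ∨]
≡ c ∧ a ∨ d ∧ ¬a ∨ d ∧ a   [simplify]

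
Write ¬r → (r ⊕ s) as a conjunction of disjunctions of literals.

¬r → (r ⊕ s)
≡ ¬¬r ∨ (r ⊕ s)   — eliminate →
≡ ¬¬r ∨ ((r ∨ s) ∧ ¬(r ∧ s))   — expand ⊕
≡ r ∨ ((r ∨ s) ∧ ¬(r ∧ s))   — double negation
≡ r ∨ ((r ∨ s) ∧ (¬r ∨ ¬s))   — De Morgan
≡ (r ∨ r ∨ s) ∧ (r ∨ ¬r ∨ ¬s)   — distribute ∨ over ∧
≡ r ∨ s   — simplify

r ∨ s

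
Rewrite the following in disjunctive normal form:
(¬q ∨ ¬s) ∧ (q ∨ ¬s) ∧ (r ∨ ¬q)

(¬q ∨ ¬s) ∧ (q ∨ ¬s) ∧ (r ∨ ¬q)
≡ (¬q ∧ q ∧ r) ∨ (¬q ∧ q ∧ ¬q) ∨ (¬q ∧ ¬s ∧ r) ∨ (¬q ∧ ¬s ∧ ¬q) ∨ (¬s ∧ q ∧ r) ∨ (¬s ∧ q ∧ ¬q) ∨ (¬s ∧ ¬s ∧ r) ∨ (¬s ∧ ¬s ∧ ¬q)   [distribute ∧ over ∨]
≡ (¬q ∧ ¬s) ∨ (¬s ∧ r)   [simplify]

(¬q ∧ ¬s) ∨ (¬s ∧ r)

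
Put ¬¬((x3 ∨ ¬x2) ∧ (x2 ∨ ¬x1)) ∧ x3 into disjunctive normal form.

¬¬((x3 ∨ ¬x2) ∧ (x2 ∨ ¬x1)) ∧ x3
≡ (x3 ∨ ¬x2) ∧ (x2 ∨ ¬x1) ∧ x3   [double negation]
≡ (x3 ∧ x2 ∧ x3) ∨ (x3 ∧ ¬x1 ∧ x3) ∨ (¬x2 ∧ x2 ∧ x3) ∨ (¬x2 ∧ ¬x1 ∧ x3)   [distribute ∧ over ∨]
≡ (x3 ∧ x2) ∨ (x3 ∧ ¬x1)   [simplify]

(x3 ∧ x2) ∨ (x3 ∧ ¬x1)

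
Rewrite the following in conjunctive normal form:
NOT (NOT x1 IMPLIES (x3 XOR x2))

NOT x1 AND (NOT x3 OR x2) AND (NOT x2 OR x3)

NOT (NOT x1 IMPLIES (x3 XOR x2))
= NOT (NOT NOT x1 OR (x3 XOR x2))   (eliminate IMPLIES)
= NOT (NOT NOT x1 OR ((x3 OR x2) AND NOT (x3 AND x2)))   (expand XOR)
= NOT NOT NOT x1 AND NOT ((x3 OR x2) AND NOT (x3 AND x2))   (De Morgan)
= NOT x1 AND NOT ((x3 OR x2) AND NOT (x3 AND x2))   (double negation)
= NOT x1 AND (NOT (x3 OR x2) OR NOT NOT (x3 AND x2))   (De Morgan)
= NOT x1 AND ((NOT x3 AND NOT x2) OR NOT NOT (x3 AND x2))   (De Morgan)
= NOT x1 AND ((NOT x3 AND NOT x2) OR (x3 AND x2))   (double negation)
= NOT x1 AND (NOT x3 OR x3) AND (NOT x3 OR x2) AND (NOT x2 OR x3) AND (NOT x2 OR x2)   (distribute OR over AND)
= NOT x1 AND (NOT x3 OR x2) AND (NOT x2 OR x3)   (simplify)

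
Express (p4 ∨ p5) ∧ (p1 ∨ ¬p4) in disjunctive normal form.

(p4 ∧ p1) ∨ (p5 ∧ p1) ∨ (p5 ∧ ¬p4)

(p4 ∨ p5) ∧ (p1 ∨ ¬p4)
⇔ (p4 ∧ p1) ∨ (p4 ∧ ¬p4) ∨ (p5 ∧ p1) ∨ (p5 ∧ ¬p4)   — distribute ∧ over ∨
⇔ (p4 ∧ p1) ∨ (p5 ∧ p1) ∨ (p5 ∧ ¬p4)   — simplify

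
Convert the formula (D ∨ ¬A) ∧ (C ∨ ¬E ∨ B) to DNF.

(D ∨ ¬A) ∧ (C ∨ ¬E ∨ B)
= (D ∧ C) ∨ (D ∧ ¬E) ∨ (D ∧ B) ∨ (¬A ∧ C) ∨ (¬A ∧ ¬E) ∨ (¬A ∧ B)

(D ∧ C) ∨ (D ∧ ¬E) ∨ (D ∧ B) ∨ (¬A ∧ C) ∨ (¬A ∧ ¬E) ∨ (¬A ∧ B)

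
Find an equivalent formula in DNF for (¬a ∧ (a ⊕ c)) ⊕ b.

(¬a ∧ (a ⊕ c)) ⊕ b
= (¬a ∧ (a ⊕ c) ∧ ¬b) ∨ (¬(¬a ∧ (a ⊕ c)) ∧ b)   (expand ⊕)
= (¬a ∧ ((a ∧ ¬c) ∨ (¬a ∧ c)) ∧ ¬b) ∨ (¬(¬a ∧ (a ⊕ c)) ∧ b)   (expand ⊕)
= (¬a ∧ ((a ∧ ¬c) ∨ (¬a ∧ c)) ∧ ¬b) ∨ (¬(¬a ∧ ((a ∧ ¬c) ∨ (¬a ∧ c))) ∧ b)   (expand ⊕)
= (¬a ∧ ((a ∧ ¬c) ∨ (¬a ∧ c)) ∧ ¬b) ∨ ((¬¬a ∨ ¬((a ∧ ¬c) ∨ (¬a ∧ c))) ∧ b)   (De Morgan)
= (¬a ∧ ((a ∧ ¬c) ∨ (¬a ∧ c)) ∧ ¬b) ∨ ((a ∨ ¬((a ∧ ¬c) ∨ (¬a ∧ c))) ∧ b)   (double negation)
= (¬a ∧ ((a ∧ ¬c) ∨ (¬a ∧ c)) ∧ ¬b) ∨ ((a ∨ (¬(a ∧ ¬c) ∧ ¬(¬a ∧ c))) ∧ b)   (De Morgan)
= (¬a ∧ ((a ∧ ¬c) ∨ (¬a ∧ c)) ∧ ¬b) ∨ ((a ∨ ((¬a ∨ ¬¬c) ∧ ¬(¬a ∧ c))) ∧ b)   (De Morgan)
= (¬a ∧ ((a ∧ ¬c) ∨ (¬a ∧ c)) ∧ ¬b) ∨ ((a ∨ ((¬a ∨ c) ∧ ¬(¬a ∧ c))) ∧ b)   (double negation)
= (¬a ∧ ((a ∧ ¬c) ∨ (¬a ∧ c)) ∧ ¬b) ∨ ((a ∨ ((¬a ∨ c) ∧ (¬¬a ∨ ¬c))) ∧ b)   (De Morgan)
= (¬a ∧ ((a ∧ ¬c) ∨ (¬a ∧ c)) ∧ ¬b) ∨ ((a ∨ ((¬a ∨ c) ∧ (a ∨ ¬c))) ∧ b)   (double negation)
= (¬a ∧ a ∧ ¬c ∧ ¬b) ∨ (¬a ∧ ¬a ∧ c ∧ ¬b) ∨ (a ∧ b) ∨ (¬a ∧ a ∧ b) ∨ (¬a ∧ ¬c ∧ b) ∨ (c ∧ a ∧ b) ∨ (c ∧ ¬c ∧ b)   (distribute ∧ over ∨)
= (¬a ∧ c ∧ ¬b) ∨ (a ∧ b) ∨ (¬a ∧ ¬c ∧ b)   (simplify)

(¬a ∧ c ∧ ¬b) ∨ (a ∧ b) ∨ (¬a ∧ ¬c ∧ b)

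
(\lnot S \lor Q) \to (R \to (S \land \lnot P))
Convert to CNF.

(S \lor \lnot R) \land (\lnot Q \lor \lnot R \lor \lnot P)

(\lnot S \lor Q) \to (R \to (S \land \lnot P))
⇔ \lnot (\lnot S \lor Q) \lor (R \to (S \land \lnot P))   [eliminate \to]
⇔ \lnot (\lnot S \lor Q) \lor \lnot R \lor (S \land \lnot P)   [eliminate \to]
⇔ (\lnot \lnot S \land \lnot Q) \lor \lnot R \lor (S \land \lnot P)   [De Morgan]
⇔ (S \land \lnot Q) \lor \lnot R \lor (S \land \lnot P)   [double negation]
⇔ (S \lor \lnot R \lor S) \land (S \lor \lnot R \lor \lnot P) \land (\lnot Q \lor \lnot R \lor S) \land (\lnot Q \lor \lnot R \lor \lnot P)   [distribute \lor over \land]
⇔ (S \lor \lnot R) \land (\lnot Q \lor \lnot R \lor \lnot P)   [simplify]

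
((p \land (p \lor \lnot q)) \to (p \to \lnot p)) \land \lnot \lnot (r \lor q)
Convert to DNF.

((p \land (p \lor \lnot q)) \to (p \to \lnot p)) \land \lnot \lnot (r \lor q)
≡ (\lnot (p \land (p \lor \lnot q)) \lor (p \to \lnot p)) \land \lnot \lnot (r \lor q)   [eliminate \to]
≡ (\lnot (p \land (p \lor \lnot q)) \lor \lnot p \lor \lnot p) \land \lnot \lnot (r \lor q)   [eliminate \to]
≡ (\lnot p \lor \lnot (p \lor \lnot q) \lor \lnot p \lor \lnot p) \land \lnot \lnot (r \lor q)   [De Morgan]
≡ (\lnot p \lor (\lnot p \land \lnot \lnot q) \lor \lnot p \lor \lnot p) \land \lnot \lnot (r \lor q)   [De Morgan]
≡ (\lnot p \lor (\lnot p \land q) \lor \lnot p \lor \lnot p) \land \lnot \lnot (r \lor q)   [double negation]
≡ (\lnot p \lor (\lnot p \land q) \lor \lnot p \lor \lnot p) \land (r \lor q)   [double negation]
≡ (\lnot p \land r) \lor (\lnot p \land q) \lor (\lnot p \land q \land r) \lor (\lnot p \land q \land q) \lor (\lnot p \land r) \lor (\lnot p \land q) \lor (\lnot p \land r) \lor (\lnot p \land q)   [distribute \land over \lor]
≡ (\lnot p \land r) \lor (\lnot p \land q)   [simplify]

(\lnot p \land r) \lor (\lnot p \land q)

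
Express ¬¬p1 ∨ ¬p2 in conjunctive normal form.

¬¬p1 ∨ ¬p2
= p1 ∨ ¬p2   [double negation]

p1 ∨ ¬p2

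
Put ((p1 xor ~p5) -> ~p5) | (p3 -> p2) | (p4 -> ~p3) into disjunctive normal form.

(~p1 & p5) | ~p5 | ~p3 | p2 | ~p4

((p1 xor ~p5) -> ~p5) | (p3 -> p2) | (p4 -> ~p3)
≡ ~(p1 xor ~p5) | ~p5 | (p3 -> p2) | (p4 -> ~p3)
≡ ~((p1 & ~~p5) | (~p1 & ~p5)) | ~p5 | (p3 -> p2) | (p4 -> ~p3)
≡ ~((p1 & ~~p5) | (~p1 & ~p5)) | ~p5 | ~p3 | p2 | (p4 -> ~p3)
≡ ~((p1 & ~~p5) | (~p1 & ~p5)) | ~p5 | ~p3 | p2 | ~p4 | ~p3
≡ (~(p1 & ~~p5) & ~(~p1 & ~p5)) | ~p5 | ~p3 | p2 | ~p4 | ~p3
≡ ((~p1 | ~~~p5) & ~(~p1 & ~p5)) | ~p5 | ~p3 | p2 | ~p4 | ~p3
≡ ((~p1 | ~p5) & ~(~p1 & ~p5)) | ~p5 | ~p3 | p2 | ~p4 | ~p3
≡ ((~p1 | ~p5) & (~~p1 | ~~p5)) | ~p5 | ~p3 | p2 | ~p4 | ~p3
≡ ((~p1 | ~p5) & (p1 | ~~p5)) | ~p5 | ~p3 | p2 | ~p4 | ~p3
≡ ((~p1 | ~p5) & (p1 | p5)) | ~p5 | ~p3 | p2 | ~p4 | ~p3
≡ (~p1 & p1) | (~p1 & p5) | (~p5 & p1) | (~p5 & p5) | ~p5 | ~p3 | p2 | ~p4 | ~p3
≡ (~p1 & p5) | ~p5 | ~p3 | p2 | ~p4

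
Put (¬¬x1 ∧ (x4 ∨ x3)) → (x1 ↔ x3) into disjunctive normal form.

¬x1 ∨ (¬x4 ∧ ¬x3) ∨ (x3 ∧ x1)

(¬¬x1 ∧ (x4 ∨ x3)) → (x1 ↔ x3)
≡ ¬(¬¬x1 ∧ (x4 ∨ x3)) ∨ (x1 ↔ x3)   (eliminate →)
≡ ¬(¬¬x1 ∧ (x4 ∨ x3)) ∨ ((x1 → x3) ∧ (x3 → x1))   (eliminate ↔)
≡ ¬(¬¬x1 ∧ (x4 ∨ x3)) ∨ ((¬x1 ∨ x3) ∧ (x3 → x1))   (eliminate →)
≡ ¬(¬¬x1 ∧ (x4 ∨ x3)) ∨ ((¬x1 ∨ x3) ∧ (¬x3 ∨ x1))   (eliminate →)
≡ ¬¬¬x1 ∨ ¬(x4 ∨ x3) ∨ ((¬x1 ∨ x3) ∧ (¬x3 ∨ x1))   (De Morgan)
≡ ¬x1 ∨ ¬(x4 ∨ x3) ∨ ((¬x1 ∨ x3) ∧ (¬x3 ∨ x1))   (double negation)
≡ ¬x1 ∨ (¬x4 ∧ ¬x3) ∨ ((¬x1 ∨ x3) ∧ (¬x3 ∨ x1))   (De Morgan)
≡ ¬x1 ∨ (¬x4 ∧ ¬x3) ∨ (¬x1 ∧ ¬x3) ∨ (¬x1 ∧ x1) ∨ (x3 ∧ ¬x3) ∨ (x3 ∧ x1)   (distribute ∧ over ∨)
≡ ¬x1 ∨ (¬x4 ∧ ¬x3) ∨ (x3 ∧ x1)   (simplify)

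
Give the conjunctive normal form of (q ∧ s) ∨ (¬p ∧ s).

(q ∧ s) ∨ (¬p ∧ s)
≡ (q ∨ ¬p) ∧ (q ∨ s) ∧ (s ∨ ¬p) ∧ (s ∨ s)   [distribute ∨ over ∧]
≡ (q ∨ ¬p) ∧ s   [simplify]

(q ∨ ¬p) ∧ s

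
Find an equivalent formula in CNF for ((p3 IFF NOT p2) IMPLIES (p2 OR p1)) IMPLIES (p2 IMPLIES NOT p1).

NOT p2 OR NOT p1

((p3 IFF NOT p2) IMPLIES (p2 OR p1)) IMPLIES (p2 IMPLIES NOT p1)
= NOT ((p3 IFF NOT p2) IMPLIES (p2 OR p1)) OR (p2 IMPLIES NOT p1)   — eliminate IMPLIES
= NOT (NOT (p3 IFF NOT p2) OR p2 OR p1) OR (p2 IMPLIES NOT p1)   — eliminate IMPLIES
= NOT (NOT ((p3 IMPLIES NOT p2) AND (NOT p2 IMPLIES p3)) OR p2 OR p1) OR (p2 IMPLIES NOT p1)   — eliminate IFF
= NOT (NOT ((NOT p3 OR NOT p2) AND (NOT p2 IMPLIES p3)) OR p2 OR p1) OR (p2 IMPLIES NOT p1)   — eliminate IMPLIES
= NOT (NOT ((NOT p3 OR NOT p2) AND (NOT NOT p2 OR p3)) OR p2 OR p1) OR (p2 IMPLIES NOT p1)   — eliminate IMPLIES
= NOT (NOT ((NOT p3 OR NOT p2) AND (NOT NOT p2 OR p3)) OR p2 OR p1) OR NOT p2 OR NOT p1   — eliminate IMPLIES
= (NOT NOT ((NOT p3 OR NOT p2) AND (NOT NOT p2 OR p3)) AND NOT p2 AND NOT p1) OR NOT p2 OR NOT p1   — De Morgan
= ((NOT p3 OR NOT p2) AND (NOT NOT p2 OR p3) AND NOT p2 AND NOT p1) OR NOT p2 OR NOT p1   — double negation
= ((NOT p3 OR NOT p2) AND (p2 OR p3) AND NOT p2 AND NOT p1) OR NOT p2 OR NOT p1   — double negation
= (NOT p3 OR NOT p2 OR NOT p2 OR NOT p1) AND (p2 OR p3 OR NOT p2 OR NOT p1) AND (NOT p2 OR NOT p2 OR NOT p1) AND (NOT p1 OR NOT p2 OR NOT p1)   — distribute OR over AND
= NOT p2 OR NOT p1   — simplify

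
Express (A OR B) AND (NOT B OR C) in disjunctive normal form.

(A AND NOT B) OR (A AND C) OR (B AND C)

(A OR B) AND (NOT B OR C)
= (A AND NOT B) OR (A AND C) OR (B AND NOT B) OR (B AND C)   (distribute AND over OR)
= (A AND NOT B) OR (A AND C) OR (B AND C)   (simplify)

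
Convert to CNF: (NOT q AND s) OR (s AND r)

(NOT q OR r) AND s

(NOT q AND s) OR (s AND r)
≡ (NOT q OR s) AND (NOT q OR r) AND (s OR s) AND (s OR r)   (distribute OR over AND)
≡ (NOT q OR r) AND s   (simplify)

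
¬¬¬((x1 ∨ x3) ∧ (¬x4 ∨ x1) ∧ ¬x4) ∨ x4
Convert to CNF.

(¬x1 ∨ x4) ∧ (¬x3 ∨ x4)

¬¬¬((x1 ∨ x3) ∧ (¬x4 ∨ x1) ∧ ¬x4) ∨ x4
= ¬((x1 ∨ x3) ∧ (¬x4 ∨ x1) ∧ ¬x4) ∨ x4   [double negation]
= ¬(x1 ∨ x3) ∨ ¬(¬x4 ∨ x1) ∨ ¬¬x4 ∨ x4   [De Morgan]
= (¬x1 ∧ ¬x3) ∨ ¬(¬x4 ∨ x1) ∨ ¬¬x4 ∨ x4   [De Morgan]
= (¬x1 ∧ ¬x3) ∨ (¬¬x4 ∧ ¬x1) ∨ ¬¬x4 ∨ x4   [De Morgan]
= (¬x1 ∧ ¬x3) ∨ (x4 ∧ ¬x1) ∨ ¬¬x4 ∨ x4   [double negation]
= (¬x1 ∧ ¬x3) ∨ (x4 ∧ ¬x1) ∨ x4 ∨ x4   [double negation]
= (¬x1 ∨ x4 ∨ x4 ∨ x4) ∧ (¬x1 ∨ ¬x1 ∨ x4 ∨ x4) ∧ (¬x3 ∨ x4 ∨ x4 ∨ x4) ∧ (¬x3 ∨ ¬x1 ∨ x4 ∨ x4)   [distribute ∨ over ∧]
= (¬x1 ∨ x4) ∧ (¬x3 ∨ x4)   [simplify]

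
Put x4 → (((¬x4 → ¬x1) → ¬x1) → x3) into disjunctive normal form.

¬x4 ∨ x4 ∧ x1 ∨ x3

x4 → (((¬x4 → ¬x1) → ¬x1) → x3)
≡ ¬x4 ∨ (((¬x4 → ¬x1) → ¬x1) → x3)   [eliminate →]
≡ ¬x4 ∨ ¬((¬x4 → ¬x1) → ¬x1) ∨ x3   [eliminate →]
≡ ¬x4 ∨ ¬(¬(¬x4 → ¬x1) ∨ ¬x1) ∨ x3   [eliminate →]
≡ ¬x4 ∨ ¬(¬(¬¬x4 ∨ ¬x1) ∨ ¬x1) ∨ x3   [eliminate →]
≡ ¬x4 ∨ ¬¬(¬¬x4 ∨ ¬x1) ∧ ¬¬x1 ∨ x3   [De Morgan]
≡ ¬x4 ∨ (¬¬x4 ∨ ¬x1) ∧ ¬¬x1 ∨ x3   [double negation]
≡ ¬x4 ∨ (x4 ∨ ¬x1) ∧ ¬¬x1 ∨ x3   [double negation]
≡ ¬x4 ∨ (x4 ∨ ¬x1) ∧ x1 ∨ x3   [double negation]
≡ ¬x4 ∨ x4 ∧ x1 ∨ ¬x1 ∧ x1 ∨ x3   [distribute ∧ over ∨]
≡ ¬x4 ∨ x4 ∧ x1 ∨ x3   [simplify]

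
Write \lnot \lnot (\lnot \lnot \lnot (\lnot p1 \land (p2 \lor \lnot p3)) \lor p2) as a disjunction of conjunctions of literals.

p1 \lor (\lnot p2 \land p3) \lor p2

\lnot \lnot (\lnot \lnot \lnot (\lnot p1 \land (p2 \lor \lnot p3)) \lor p2)
= \lnot \lnot \lnot (\lnot p1 \land (p2 \lor \lnot p3)) \lor p2   [double negation]
= \lnot (\lnot p1 \land (p2 \lor \lnot p3)) \lor p2   [double negation]
= \lnot \lnot p1 \lor \lnot (p2 \lor \lnot p3) \lor p2   [De Morgan]
= p1 \lor \lnot (p2 \lor \lnot p3) \lor p2   [double negation]
= p1 \lor (\lnot p2 \land \lnot \lnot p3) \lor p2   [De Morgan]
= p1 \lor (\lnot p2 \land p3) \lor p2   [double negation]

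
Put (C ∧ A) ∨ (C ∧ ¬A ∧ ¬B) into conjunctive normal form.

(C ∧ A) ∨ (C ∧ ¬A ∧ ¬B)
= (C ∨ C) ∧ (C ∨ ¬A) ∧ (C ∨ ¬B) ∧ (A ∨ C) ∧ (A ∨ ¬A) ∧ (A ∨ ¬B)   (distribute ∨ over ∧)
= C ∧ (A ∨ ¬B)   (simplify)

C ∧ (A ∨ ¬B)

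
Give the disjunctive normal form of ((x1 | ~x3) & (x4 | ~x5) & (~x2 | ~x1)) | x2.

(x1 & x4 & ~x2) | (x1 & ~x5 & ~x2) | (~x3 & x4 & ~x2) | (~x3 & x4 & ~x1) | (~x3 & ~x5 & ~x2) | (~x3 & ~x5 & ~x1) | x2

((x1 | ~x3) & (x4 | ~x5) & (~x2 | ~x1)) | x2
≡ (x1 & x4 & ~x2) | (x1 & x4 & ~x1) | (x1 & ~x5 & ~x2) | (x1 & ~x5 & ~x1) | (~x3 & x4 & ~x2) | (~x3 & x4 & ~x1) | (~x3 & ~x5 & ~x2) | (~x3 & ~x5 & ~x1) | x2   (distribute & over |)
≡ (x1 & x4 & ~x2) | (x1 & ~x5 & ~x2) | (~x3 & x4 & ~x2) | (~x3 & x4 & ~x1) | (~x3 & ~x5 & ~x2) | (~x3 & ~x5 & ~x1) | x2   (simplify)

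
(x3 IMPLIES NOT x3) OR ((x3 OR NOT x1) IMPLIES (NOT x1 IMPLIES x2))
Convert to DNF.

(x3 IMPLIES NOT x3) OR ((x3 OR NOT x1) IMPLIES (NOT x1 IMPLIES x2))
= NOT x3 OR NOT x3 OR ((x3 OR NOT x1) IMPLIES (NOT x1 IMPLIES x2))
= NOT x3 OR NOT x3 OR NOT (x3 OR NOT x1) OR (NOT x1 IMPLIES x2)
= NOT x3 OR NOT x3 OR NOT (x3 OR NOT x1) OR NOT NOT x1 OR x2
= NOT x3 OR NOT x3 OR (NOT x3 AND NOT NOT x1) OR NOT NOT x1 OR x2
= NOT x3 OR NOT x3 OR (NOT x3 AND x1) OR NOT NOT x1 OR x2
= NOT x3 OR NOT x3 OR (NOT x3 AND x1) OR x1 OR x2
= NOT x3 OR x1 OR x2

NOT x3 OR x1 OR x2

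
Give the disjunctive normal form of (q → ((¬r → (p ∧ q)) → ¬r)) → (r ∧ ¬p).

(q ∧ r) ∨ (r ∧ ¬p)

(q → ((¬r → (p ∧ q)) → ¬r)) → (r ∧ ¬p)
≡ ¬(q → ((¬r → (p ∧ q)) → ¬r)) ∨ (r ∧ ¬p)   [eliminate →]
≡ ¬(¬q ∨ ((¬r → (p ∧ q)) → ¬r)) ∨ (r ∧ ¬p)   [eliminate →]
≡ ¬(¬q ∨ ¬(¬r → (p ∧ q)) ∨ ¬r) ∨ (r ∧ ¬p)   [eliminate →]
≡ ¬(¬q ∨ ¬(¬¬r ∨ (p ∧ q)) ∨ ¬r) ∨ (r ∧ ¬p)   [eliminate →]
≡ (¬¬q ∧ ¬¬(¬¬r ∨ (p ∧ q)) ∧ ¬¬r) ∨ (r ∧ ¬p)   [De Morgan]
≡ (q ∧ ¬¬(¬¬r ∨ (p ∧ q)) ∧ ¬¬r) ∨ (r ∧ ¬p)   [double negation]
≡ (q ∧ (¬¬r ∨ (p ∧ q)) ∧ ¬¬r) ∨ (r ∧ ¬p)   [double negation]
≡ (q ∧ (r ∨ (p ∧ q)) ∧ ¬¬r) ∨ (r ∧ ¬p)   [double negation]
≡ (q ∧ (r ∨ (p ∧ q)) ∧ r) ∨ (r ∧ ¬p)   [double negation]
≡ (q ∧ r ∧ r) ∨ (q ∧ p ∧ q ∧ r) ∨ (r ∧ ¬p)   [distribute ∧ over ∨]
≡ (q ∧ r) ∨ (r ∧ ¬p)   [simplify]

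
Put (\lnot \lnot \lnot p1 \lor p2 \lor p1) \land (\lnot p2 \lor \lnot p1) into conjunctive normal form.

(\lnot \lnot \lnot p1 \lor p2 \lor p1) \land (\lnot p2 \lor \lnot p1)
⇔ (\lnot p1 \lor p2 \lor p1) \land (\lnot p2 \lor \lnot p1)   (double negation)
⇔ \lnot p2 \lor \lnot p1   (simplify)

\lnot p2 \lor \lnot p1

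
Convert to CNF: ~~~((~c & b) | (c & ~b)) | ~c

~c | b

~~~((~c & b) | (c & ~b)) | ~c
= ~((~c & b) | (c & ~b)) | ~c
= (~(~c & b) & ~(c & ~b)) | ~c
= ((~~c | ~b) & ~(c & ~b)) | ~c
= ((c | ~b) & ~(c & ~b)) | ~c
= ((c | ~b) & (~c | ~~b)) | ~c
= ((c | ~b) & (~c | b)) | ~c
= (c | ~b | ~c) & (~c | b | ~c)
= ~c | b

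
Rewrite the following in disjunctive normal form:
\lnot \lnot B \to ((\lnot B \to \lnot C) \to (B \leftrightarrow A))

\lnot \lnot B \to ((\lnot B \to \lnot C) \to (B \leftrightarrow A))
≡ \lnot \lnot \lnot B \lor ((\lnot B \to \lnot C) \to (B \leftrightarrow A))   [eliminate \to]
≡ \lnot \lnot \lnot B \lor \lnot (\lnot B \to \lnot C) \lor (B \leftrightarrow A)   [eliminate \to]
≡ \lnot \lnot \lnot B \lor \lnot (\lnot \lnot B \lor \lnot C) \lor (B \leftrightarrow A)   [eliminate \to]
≡ \lnot \lnot \lnot B \lor \lnot (\lnot \lnot B \lor \lnot C) \lor ((B \to A) \land (A \to B))   [eliminate \leftrightarrow]
≡ \lnot \lnot \lnot B \lor \lnot (\lnot \lnot B \lor \lnot C) \lor ((\lnot B \lor A) \land (A \to B))   [eliminate \to]
≡ \lnot \lnot \lnot B \lor \lnot (\lnot \lnot B \lor \lnot C) \lor ((\lnot B \lor A) \land (\lnot A \lor B))   [eliminate \to]
≡ \lnot B \lor \lnot (\lnot \lnot B \lor \lnot C) \lor ((\lnot B \lor A) \land (\lnot A \lor B))   [double negation]
≡ \lnot B \lor (\lnot \lnot \lnot B \land \lnot \lnot C) \lor ((\lnot B \lor A) \land (\lnot A \lor B))   [De Morgan]
≡ \lnot B \lor (\lnot B \land \lnot \lnot C) \lor ((\lnot B \lor A) \land (\lnot A \lor B))   [double negation]
≡ \lnot B \lor (\lnot B \land C) \lor ((\lnot B \lor A) \land (\lnot A \lor B))   [double negation]
≡ \lnot B \lor (\lnot B \land C) \lor (\lnot B \land \lnot A) \lor (\lnot B \land B) \lor (A \land \lnot A) \lor (A \land B)   [distribute \land over \lor]
≡ \lnot B \lor (A \land B)   [simplify]

\lnot B \lor (A \land B)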